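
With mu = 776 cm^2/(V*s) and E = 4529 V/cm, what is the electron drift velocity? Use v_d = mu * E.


Step 1: v_d = mu * E
Step 2: v_d = 776 * 4529 = 3514504
Step 3: v_d = 3.51e+06 cm/s

3.51e+06


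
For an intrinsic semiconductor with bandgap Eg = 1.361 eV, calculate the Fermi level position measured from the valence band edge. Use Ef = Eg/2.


Step 1: For an intrinsic semiconductor, the Fermi level sits at midgap.
Step 2: Ef = Eg / 2 = 1.361 / 2 = 0.6805 eV

0.6805


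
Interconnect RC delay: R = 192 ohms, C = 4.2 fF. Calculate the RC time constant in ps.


Step 1: tau = R * C
Step 2: tau = 192 * 4.2 fF = 192 * 4.2e-15 F
Step 3: tau = 8.064e-13 s = 0.8064 ps

0.8064


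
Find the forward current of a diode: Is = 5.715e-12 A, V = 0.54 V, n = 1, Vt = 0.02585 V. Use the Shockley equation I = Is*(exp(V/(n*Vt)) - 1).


Step 1: V/(n*Vt) = 0.54/(1*0.02585) = 20.8897
Step 2: exp(20.8897) = 1.1811e+09
Step 3: I = 5.715e-12 * (1.1811e+09 - 1) = 6.75e-03 A

6.75e-03


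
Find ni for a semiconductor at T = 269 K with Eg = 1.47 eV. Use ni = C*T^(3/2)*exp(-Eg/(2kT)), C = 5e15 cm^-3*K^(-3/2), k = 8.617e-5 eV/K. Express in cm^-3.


Step 1: Compute kT = 8.617e-5 * 269 = 0.02317973 eV
Step 2: Exponent = -Eg/(2kT) = -1.47/(2*0.02317973) = -31.70874
Step 3: T^(3/2) = 269^1.5 = 4411.93
Step 4: ni = 5e15 * 4411.93 * exp(-31.70874) = 3.74e+05 cm^-3

3.74e+05


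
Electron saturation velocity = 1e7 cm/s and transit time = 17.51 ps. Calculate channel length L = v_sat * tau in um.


Step 1: tau in seconds = 17.51 ps * 1e-12 = 1.7510e-11 s
Step 2: L = v_sat * tau = 1e7 * 1.7510e-11 = 1.7510e-04 cm
Step 3: L in um = 1.7510e-04 * 1e4 = 1.751 um

1.751


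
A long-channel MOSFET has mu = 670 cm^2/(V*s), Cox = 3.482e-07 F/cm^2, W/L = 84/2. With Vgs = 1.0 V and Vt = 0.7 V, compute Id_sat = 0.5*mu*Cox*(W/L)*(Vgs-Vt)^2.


Step 1: Overdrive voltage Vov = Vgs - Vt = 1.0 - 0.7 = 0.3 V
Step 2: W/L = 84/2 = 42
Step 3: Id = 0.5 * 670 * 3.482e-07 * 42 * 0.3^2
Step 4: Id = 4.41e-04 A

4.41e-04


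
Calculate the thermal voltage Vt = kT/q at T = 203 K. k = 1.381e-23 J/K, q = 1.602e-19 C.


Step 1: kT = 1.381e-23 * 203 = 2.80343e-21 J
Step 2: Vt = kT/q = 2.80343e-21 / 1.602e-19
Step 3: Vt = 0.0175 V

0.0175


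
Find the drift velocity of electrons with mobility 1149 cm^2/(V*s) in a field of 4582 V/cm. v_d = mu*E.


Step 1: v_d = mu * E
Step 2: v_d = 1149 * 4582 = 5264718
Step 3: v_d = 5.26e+06 cm/s

5.26e+06


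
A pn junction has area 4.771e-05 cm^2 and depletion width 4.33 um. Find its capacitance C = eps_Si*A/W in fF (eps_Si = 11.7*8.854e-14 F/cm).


Step 1: eps_Si = 11.7 * 8.854e-14 = 1.035918e-12 F/cm
Step 2: W in cm = 4.33 * 1e-4 = 4.33e-04 cm
Step 3: C = 1.035918e-12 * 4.771e-05 / 4.33e-04 = 1.141424e-13 F
Step 4: C = 114.14 fF

114.14


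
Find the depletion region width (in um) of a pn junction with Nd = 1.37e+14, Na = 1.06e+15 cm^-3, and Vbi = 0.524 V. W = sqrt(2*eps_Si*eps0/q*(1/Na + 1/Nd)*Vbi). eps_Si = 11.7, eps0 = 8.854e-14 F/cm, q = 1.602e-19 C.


Step 1: 1/Na + 1/Nd = 1/1.06e+15 + 1/1.37e+14 = 8.24267e-15
Step 2: 2*eps*eps0/q = 2*11.7*8.854e-14/1.602e-19 = 1.293281e+07
Step 3: W^2 = 1.293281e+07 * 8.24267e-15 * 0.524 = 5.58589e-08
Step 4: W = sqrt(5.58589e-08) = 2.363e-04 cm = 2.363 um

2.363


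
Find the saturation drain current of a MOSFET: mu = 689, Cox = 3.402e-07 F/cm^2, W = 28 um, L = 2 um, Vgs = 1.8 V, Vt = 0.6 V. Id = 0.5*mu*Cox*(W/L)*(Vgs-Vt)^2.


Step 1: Overdrive voltage Vov = Vgs - Vt = 1.8 - 0.6 = 1.2 V
Step 2: W/L = 28/2 = 14
Step 3: Id = 0.5 * 689 * 3.402e-07 * 14 * 1.2^2
Step 4: Id = 2.36e-03 A

2.36e-03


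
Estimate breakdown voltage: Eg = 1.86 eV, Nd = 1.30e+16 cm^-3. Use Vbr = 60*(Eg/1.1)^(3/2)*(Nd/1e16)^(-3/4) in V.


Step 1: Eg/1.1 = 1.86/1.1 = 1.690909
Step 2: (Eg/1.1)^1.5 = 1.690909^1.5 = 2.198773
Step 3: (Nd/1e16)^(-0.75) = (1.3)^(-0.75) = 0.821377
Step 4: Vbr = 60 * 2.198773 * 0.821377 = 108.4 V

108.4


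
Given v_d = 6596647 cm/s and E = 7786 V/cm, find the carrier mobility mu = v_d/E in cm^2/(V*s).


Step 1: mu = v_d / E
Step 2: mu = 6596647 / 7786
Step 3: mu = 847.24 cm^2/(V*s)

847.24


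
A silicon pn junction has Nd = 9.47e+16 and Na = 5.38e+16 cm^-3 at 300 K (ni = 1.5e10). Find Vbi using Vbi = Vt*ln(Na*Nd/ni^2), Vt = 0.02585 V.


Step 1: Compute Na*Nd/ni^2 = 5.38e+16 * 9.47e+16 / (1.5e10)^2 = 2.2644e+13
Step 2: ln(2.2644e+13) = 30.7509
Step 3: Vbi = 0.02585 * 30.7509 = 0.795 V

0.795


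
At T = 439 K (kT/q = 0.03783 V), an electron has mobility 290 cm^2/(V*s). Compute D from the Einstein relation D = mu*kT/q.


Step 1: D = mu * (kT/q)
Step 2: D = 290 * 0.03783
Step 3: D = 10.97 cm^2/s

10.97


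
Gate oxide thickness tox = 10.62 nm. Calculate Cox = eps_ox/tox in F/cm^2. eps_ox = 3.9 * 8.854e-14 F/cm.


Step 1: eps_ox = 3.9 * 8.854e-14 = 3.45306e-13 F/cm
Step 2: tox in cm = 10.62 nm * 1e-7 = 1.0620e-06 cm
Step 3: Cox = 3.45306e-13 / 1.0620e-06 = 3.25e-07 F/cm^2

3.25e-07


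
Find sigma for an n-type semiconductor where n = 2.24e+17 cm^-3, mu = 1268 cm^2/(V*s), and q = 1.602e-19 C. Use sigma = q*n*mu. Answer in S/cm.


Step 1: sigma = q * n * mu
Step 2: sigma = 1.602e-19 * 2.24e+17 * 1268
Step 3: sigma = 4.550e+01 S/cm

4.550e+01


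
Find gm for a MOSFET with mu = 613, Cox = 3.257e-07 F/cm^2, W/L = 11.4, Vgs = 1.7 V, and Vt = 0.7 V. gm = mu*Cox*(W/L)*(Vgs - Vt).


Step 1: Vov = Vgs - Vt = 1.7 - 0.7 = 1.0 V
Step 2: gm = mu * Cox * (W/L) * Vov
Step 3: gm = 613 * 3.257e-07 * 11.4 * 1.0 = 2.28e-03 S

2.28e-03


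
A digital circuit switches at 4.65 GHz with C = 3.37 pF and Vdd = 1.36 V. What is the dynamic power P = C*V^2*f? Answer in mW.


Step 1: V^2 = 1.36^2 = 1.8496 V^2
Step 2: P = C*V^2*f = 3.37e-12 F * 1.8496 * 4.65e9 Hz
Step 3: P = 2.89841568e-02 W
Step 4: P = 28.984 mW

28.984


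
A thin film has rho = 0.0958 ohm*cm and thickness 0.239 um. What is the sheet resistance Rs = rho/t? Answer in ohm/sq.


Step 1: Convert thickness to cm: t = 0.239 um = 2.3900e-05 cm
Step 2: Rs = rho / t = 0.0958 / 2.3900e-05
Step 3: Rs = 4008.4 ohm/sq

4008.4


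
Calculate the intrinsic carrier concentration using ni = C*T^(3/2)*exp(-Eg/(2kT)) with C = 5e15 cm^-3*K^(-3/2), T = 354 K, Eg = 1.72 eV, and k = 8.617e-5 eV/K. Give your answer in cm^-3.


Step 1: Compute kT = 8.617e-5 * 354 = 0.03050418 eV
Step 2: Exponent = -Eg/(2kT) = -1.72/(2*0.03050418) = -28.19286
Step 3: T^(3/2) = 354^1.5 = 6660.47
Step 4: ni = 5e15 * 6660.47 * exp(-28.19286) = 1.90e+07 cm^-3

1.90e+07


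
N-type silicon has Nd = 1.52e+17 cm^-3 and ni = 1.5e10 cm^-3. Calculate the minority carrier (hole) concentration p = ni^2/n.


Step 1: Since Nd >> ni, n ≈ Nd = 1.52e+17 cm^-3
Step 2: p = ni^2 / n = (1.5e10)^2 / 1.52e+17
Step 3: p = 2.25e20 / 1.52e+17 = 1.48e+03 cm^-3

1.48e+03


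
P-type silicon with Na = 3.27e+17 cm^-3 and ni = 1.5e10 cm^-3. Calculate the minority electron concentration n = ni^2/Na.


Step 1: Majority hole concentration p ≈ Na = 3.27e+17 cm^-3
Step 2: n = ni^2 / Na = (1.5e10)^2 / 3.27e+17
Step 3: n = 6.88e+02 cm^-3

6.88e+02


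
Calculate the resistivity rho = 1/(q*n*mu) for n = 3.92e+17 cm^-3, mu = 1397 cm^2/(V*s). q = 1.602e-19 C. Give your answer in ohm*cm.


Step 1: sigma = q * n * mu = 1.602e-19 * 3.92e+17 * 1397 = 8.77294e+01 S/cm
Step 2: rho = 1 / sigma = 1 / 8.77294e+01 = 0.0114 ohm*cm

0.0114


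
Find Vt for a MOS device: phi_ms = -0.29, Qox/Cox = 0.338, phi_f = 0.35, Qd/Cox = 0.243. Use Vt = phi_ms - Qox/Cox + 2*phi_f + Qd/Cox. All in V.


Step 1: Vt = phi_ms - Qox/Cox + 2*phi_f + Qd/Cox
Step 2: Vt = -0.29 - 0.338 + 2*0.35 + 0.243
Step 3: Vt = -0.29 - 0.338 + 0.7 + 0.243
Step 4: Vt = 0.315 V

0.315


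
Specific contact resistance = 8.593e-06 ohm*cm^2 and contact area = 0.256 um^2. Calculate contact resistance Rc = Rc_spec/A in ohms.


Step 1: Convert area to cm^2: 0.256 um^2 = 2.5600e-09 cm^2
Step 2: Rc = Rc_spec / A = 8.593e-06 / 2.5600e-09
Step 3: Rc = 3.36e+03 ohms

3.36e+03


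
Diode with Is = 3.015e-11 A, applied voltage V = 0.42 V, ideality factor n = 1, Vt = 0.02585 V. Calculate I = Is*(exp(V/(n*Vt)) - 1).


Step 1: V/(n*Vt) = 0.42/(1*0.02585) = 16.2476
Step 2: exp(16.2476) = 1.1383e+07
Step 3: I = 3.015e-11 * (1.1383e+07 - 1) = 3.43e-04 A

3.43e-04


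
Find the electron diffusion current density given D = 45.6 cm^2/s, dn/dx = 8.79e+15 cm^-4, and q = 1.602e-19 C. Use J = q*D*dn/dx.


Step 1: J = q * D * (dn/dx)
Step 2: J = 1.602e-19 * 45.6 * 8.79e+15
Step 3: J = 6.42e-02 A/cm^2

6.42e-02


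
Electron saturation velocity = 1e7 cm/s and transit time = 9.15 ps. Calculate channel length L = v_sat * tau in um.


Step 1: tau in seconds = 9.15 ps * 1e-12 = 9.1500e-12 s
Step 2: L = v_sat * tau = 1e7 * 9.1500e-12 = 9.1500e-05 cm
Step 3: L in um = 9.1500e-05 * 1e4 = 0.915 um

0.915


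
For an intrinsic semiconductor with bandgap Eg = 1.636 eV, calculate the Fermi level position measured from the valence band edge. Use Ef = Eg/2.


Step 1: For an intrinsic semiconductor, the Fermi level sits at midgap.
Step 2: Ef = Eg / 2 = 1.636 / 2 = 0.818 eV

0.818


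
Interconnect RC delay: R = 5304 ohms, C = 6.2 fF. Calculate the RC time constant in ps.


Step 1: tau = R * C
Step 2: tau = 5304 * 6.2 fF = 5304 * 6.2e-15 F
Step 3: tau = 3.28848e-11 s = 32.8848 ps

32.8848


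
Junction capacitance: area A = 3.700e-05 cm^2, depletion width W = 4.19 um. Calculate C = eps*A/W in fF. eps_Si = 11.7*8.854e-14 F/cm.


Step 1: eps_Si = 11.7 * 8.854e-14 = 1.035918e-12 F/cm
Step 2: W in cm = 4.19 * 1e-4 = 4.19e-04 cm
Step 3: C = 1.035918e-12 * 3.700e-05 / 4.19e-04 = 9.147725e-14 F
Step 4: C = 91.48 fF

91.48


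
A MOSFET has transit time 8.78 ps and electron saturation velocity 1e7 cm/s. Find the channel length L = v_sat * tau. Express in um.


Step 1: tau in seconds = 8.78 ps * 1e-12 = 8.7800e-12 s
Step 2: L = v_sat * tau = 1e7 * 8.7800e-12 = 8.7800e-05 cm
Step 3: L in um = 8.7800e-05 * 1e4 = 0.878 um

0.878


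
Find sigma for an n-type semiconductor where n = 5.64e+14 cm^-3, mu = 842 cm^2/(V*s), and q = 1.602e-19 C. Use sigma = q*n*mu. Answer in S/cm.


Step 1: sigma = q * n * mu
Step 2: sigma = 1.602e-19 * 5.64e+14 * 842
Step 3: sigma = 7.608e-02 S/cm

7.608e-02


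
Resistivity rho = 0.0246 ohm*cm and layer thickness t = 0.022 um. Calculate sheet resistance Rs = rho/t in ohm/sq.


Step 1: Convert thickness to cm: t = 0.022 um = 2.2000e-06 cm
Step 2: Rs = rho / t = 0.0246 / 2.2000e-06
Step 3: Rs = 11181.8 ohm/sq

11181.8


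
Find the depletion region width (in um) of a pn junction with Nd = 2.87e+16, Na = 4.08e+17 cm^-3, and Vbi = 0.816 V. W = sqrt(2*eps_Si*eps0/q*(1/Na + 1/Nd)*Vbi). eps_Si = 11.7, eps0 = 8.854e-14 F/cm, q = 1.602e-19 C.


Step 1: 1/Na + 1/Nd = 1/4.08e+17 + 1/2.87e+16 = 3.72942e-17
Step 2: 2*eps*eps0/q = 2*11.7*8.854e-14/1.602e-19 = 1.293281e+07
Step 3: W^2 = 1.293281e+07 * 3.72942e-17 * 0.816 = 3.93572e-10
Step 4: W = sqrt(3.93572e-10) = 1.984e-05 cm = 0.1984 um

0.1984


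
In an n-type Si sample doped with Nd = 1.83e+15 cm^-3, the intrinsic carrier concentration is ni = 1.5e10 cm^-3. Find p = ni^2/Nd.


Step 1: Since Nd >> ni, n ≈ Nd = 1.83e+15 cm^-3
Step 2: p = ni^2 / n = (1.5e10)^2 / 1.83e+15
Step 3: p = 2.25e20 / 1.83e+15 = 1.23e+05 cm^-3

1.23e+05


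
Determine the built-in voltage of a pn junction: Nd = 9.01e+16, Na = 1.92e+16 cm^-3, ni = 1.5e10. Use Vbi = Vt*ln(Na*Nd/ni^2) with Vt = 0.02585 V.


Step 1: Compute Na*Nd/ni^2 = 1.92e+16 * 9.01e+16 / (1.5e10)^2 = 7.6885e+12
Step 2: ln(7.6885e+12) = 29.6707
Step 3: Vbi = 0.02585 * 29.6707 = 0.767 V

0.767


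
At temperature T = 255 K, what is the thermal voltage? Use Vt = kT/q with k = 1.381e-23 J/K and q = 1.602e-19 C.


Step 1: kT = 1.381e-23 * 255 = 3.52155e-21 J
Step 2: Vt = kT/q = 3.52155e-21 / 1.602e-19
Step 3: Vt = 0.02198 V

0.02198


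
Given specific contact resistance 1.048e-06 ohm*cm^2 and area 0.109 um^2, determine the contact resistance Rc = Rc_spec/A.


Step 1: Convert area to cm^2: 0.109 um^2 = 1.0900e-09 cm^2
Step 2: Rc = Rc_spec / A = 1.048e-06 / 1.0900e-09
Step 3: Rc = 9.61e+02 ohms

9.61e+02


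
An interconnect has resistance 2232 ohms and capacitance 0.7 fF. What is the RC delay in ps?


Step 1: tau = R * C
Step 2: tau = 2232 * 0.7 fF = 2232 * 7.0e-16 F
Step 3: tau = 1.5624e-12 s = 1.5624 ps

1.5624


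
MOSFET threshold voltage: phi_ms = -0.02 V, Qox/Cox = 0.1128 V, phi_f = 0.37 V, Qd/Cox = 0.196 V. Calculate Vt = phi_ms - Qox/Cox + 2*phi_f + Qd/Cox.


Step 1: Vt = phi_ms - Qox/Cox + 2*phi_f + Qd/Cox
Step 2: Vt = -0.02 - 0.1128 + 2*0.37 + 0.196
Step 3: Vt = -0.02 - 0.1128 + 0.74 + 0.196
Step 4: Vt = 0.8032 V

0.8032


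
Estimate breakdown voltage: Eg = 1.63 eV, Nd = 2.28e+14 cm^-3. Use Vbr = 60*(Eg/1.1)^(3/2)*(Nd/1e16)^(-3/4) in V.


Step 1: Eg/1.1 = 1.63/1.1 = 1.481818
Step 2: (Eg/1.1)^1.5 = 1.481818^1.5 = 1.803816
Step 3: (Nd/1e16)^(-0.75) = (0.0228)^(-0.75) = 17.043111
Step 4: Vbr = 60 * 1.803816 * 17.043111 = 1844.6 V

1844.6


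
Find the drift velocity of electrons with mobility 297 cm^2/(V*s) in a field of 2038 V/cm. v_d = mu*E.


Step 1: v_d = mu * E
Step 2: v_d = 297 * 2038 = 605286
Step 3: v_d = 6.05e+05 cm/s

6.05e+05


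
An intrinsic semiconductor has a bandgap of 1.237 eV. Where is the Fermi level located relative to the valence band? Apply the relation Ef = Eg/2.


Step 1: For an intrinsic semiconductor, the Fermi level sits at midgap.
Step 2: Ef = Eg / 2 = 1.237 / 2 = 0.6185 eV

0.6185


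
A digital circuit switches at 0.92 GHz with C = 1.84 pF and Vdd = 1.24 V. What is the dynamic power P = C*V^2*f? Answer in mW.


Step 1: V^2 = 1.24^2 = 1.5376 V^2
Step 2: P = C*V^2*f = 1.84e-12 F * 1.5376 * 0.92e9 Hz
Step 3: P = 2.60284928e-03 W
Step 4: P = 2.603 mW

2.603


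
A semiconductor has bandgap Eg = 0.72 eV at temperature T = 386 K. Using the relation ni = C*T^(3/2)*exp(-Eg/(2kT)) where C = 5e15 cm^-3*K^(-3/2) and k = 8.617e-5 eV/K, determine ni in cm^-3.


Step 1: Compute kT = 8.617e-5 * 386 = 0.03326162 eV
Step 2: Exponent = -Eg/(2kT) = -0.72/(2*0.03326162) = -10.82329
Step 3: T^(3/2) = 386^1.5 = 7583.70
Step 4: ni = 5e15 * 7583.70 * exp(-10.82329) = 7.56e+14 cm^-3

7.56e+14


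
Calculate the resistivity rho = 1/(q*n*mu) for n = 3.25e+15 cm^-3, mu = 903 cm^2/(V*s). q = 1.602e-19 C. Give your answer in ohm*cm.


Step 1: sigma = q * n * mu = 1.602e-19 * 3.25e+15 * 903 = 4.70147e-01 S/cm
Step 2: rho = 1 / sigma = 1 / 4.70147e-01 = 2.127 ohm*cm

2.127


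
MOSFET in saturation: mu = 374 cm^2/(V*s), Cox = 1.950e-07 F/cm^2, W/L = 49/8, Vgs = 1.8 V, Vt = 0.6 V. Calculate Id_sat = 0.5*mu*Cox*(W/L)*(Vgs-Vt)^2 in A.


Step 1: Overdrive voltage Vov = Vgs - Vt = 1.8 - 0.6 = 1.2 V
Step 2: W/L = 49/8 = 6.125
Step 3: Id = 0.5 * 374 * 1.950e-07 * 6.125 * 1.2^2
Step 4: Id = 3.22e-04 A

3.22e-04


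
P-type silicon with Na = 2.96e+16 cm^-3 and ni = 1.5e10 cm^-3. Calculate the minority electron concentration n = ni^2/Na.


Step 1: Majority hole concentration p ≈ Na = 2.96e+16 cm^-3
Step 2: n = ni^2 / Na = (1.5e10)^2 / 2.96e+16
Step 3: n = 7.60e+03 cm^-3

7.60e+03


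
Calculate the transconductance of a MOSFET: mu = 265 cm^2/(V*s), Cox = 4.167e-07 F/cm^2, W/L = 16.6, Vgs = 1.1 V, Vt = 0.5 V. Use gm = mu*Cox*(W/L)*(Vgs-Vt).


Step 1: Vov = Vgs - Vt = 1.1 - 0.5 = 0.6 V
Step 2: gm = mu * Cox * (W/L) * Vov
Step 3: gm = 265 * 4.167e-07 * 16.6 * 0.6 = 1.10e-03 S

1.10e-03


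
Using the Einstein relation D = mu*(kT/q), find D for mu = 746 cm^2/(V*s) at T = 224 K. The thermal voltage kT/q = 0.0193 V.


Step 1: D = mu * (kT/q)
Step 2: D = 746 * 0.0193
Step 3: D = 14.4 cm^2/s

14.4


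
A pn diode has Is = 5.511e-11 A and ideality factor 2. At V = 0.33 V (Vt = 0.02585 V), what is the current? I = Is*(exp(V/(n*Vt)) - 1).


Step 1: V/(n*Vt) = 0.33/(2*0.02585) = 6.3830
Step 2: exp(6.3830) = 5.9170e+02
Step 3: I = 5.511e-11 * (5.9170e+02 - 1) = 3.26e-08 A

3.26e-08


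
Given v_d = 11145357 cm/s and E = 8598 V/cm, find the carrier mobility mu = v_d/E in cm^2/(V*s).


Step 1: mu = v_d / E
Step 2: mu = 11145357 / 8598
Step 3: mu = 1296.27 cm^2/(V*s)

1296.27


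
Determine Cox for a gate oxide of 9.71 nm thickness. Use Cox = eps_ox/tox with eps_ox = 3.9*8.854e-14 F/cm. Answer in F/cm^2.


Step 1: eps_ox = 3.9 * 8.854e-14 = 3.45306e-13 F/cm
Step 2: tox in cm = 9.71 nm * 1e-7 = 9.7100e-07 cm
Step 3: Cox = 3.45306e-13 / 9.7100e-07 = 3.56e-07 F/cm^2

3.56e-07


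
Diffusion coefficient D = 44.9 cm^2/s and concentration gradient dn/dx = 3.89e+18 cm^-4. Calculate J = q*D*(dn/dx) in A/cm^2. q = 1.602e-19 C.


Step 1: J = q * D * (dn/dx)
Step 2: J = 1.602e-19 * 44.9 * 3.89e+18
Step 3: J = 2.80e+01 A/cm^2

2.80e+01


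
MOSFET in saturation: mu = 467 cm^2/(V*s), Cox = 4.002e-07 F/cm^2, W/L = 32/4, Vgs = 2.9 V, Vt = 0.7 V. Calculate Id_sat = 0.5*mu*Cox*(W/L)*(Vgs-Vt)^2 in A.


Step 1: Overdrive voltage Vov = Vgs - Vt = 2.9 - 0.7 = 2.2 V
Step 2: W/L = 32/4 = 8
Step 3: Id = 0.5 * 467 * 4.002e-07 * 8 * 2.2^2
Step 4: Id = 3.62e-03 A

3.62e-03


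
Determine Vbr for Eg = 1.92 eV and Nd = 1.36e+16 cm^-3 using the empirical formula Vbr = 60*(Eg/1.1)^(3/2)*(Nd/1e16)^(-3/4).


Step 1: Eg/1.1 = 1.92/1.1 = 1.745455
Step 2: (Eg/1.1)^1.5 = 1.745455^1.5 = 2.306020
Step 3: (Nd/1e16)^(-0.75) = (1.36)^(-0.75) = 0.794046
Step 4: Vbr = 60 * 2.306020 * 0.794046 = 109.9 V

109.9


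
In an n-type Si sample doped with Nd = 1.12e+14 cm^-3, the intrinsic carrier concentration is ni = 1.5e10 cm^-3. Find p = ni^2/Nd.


Step 1: Since Nd >> ni, n ≈ Nd = 1.12e+14 cm^-3
Step 2: p = ni^2 / n = (1.5e10)^2 / 1.12e+14
Step 3: p = 2.25e20 / 1.12e+14 = 2.01e+06 cm^-3

2.01e+06


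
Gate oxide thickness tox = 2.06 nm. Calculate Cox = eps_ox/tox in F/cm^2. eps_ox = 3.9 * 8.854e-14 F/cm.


Step 1: eps_ox = 3.9 * 8.854e-14 = 3.45306e-13 F/cm
Step 2: tox in cm = 2.06 nm * 1e-7 = 2.0600e-07 cm
Step 3: Cox = 3.45306e-13 / 2.0600e-07 = 1.68e-06 F/cm^2

1.68e-06


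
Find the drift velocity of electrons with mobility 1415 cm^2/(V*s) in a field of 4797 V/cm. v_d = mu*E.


Step 1: v_d = mu * E
Step 2: v_d = 1415 * 4797 = 6787755
Step 3: v_d = 6.79e+06 cm/s

6.79e+06


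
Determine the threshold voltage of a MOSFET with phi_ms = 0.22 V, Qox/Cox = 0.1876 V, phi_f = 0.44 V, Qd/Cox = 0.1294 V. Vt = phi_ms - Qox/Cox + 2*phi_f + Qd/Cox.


Step 1: Vt = phi_ms - Qox/Cox + 2*phi_f + Qd/Cox
Step 2: Vt = 0.22 - 0.1876 + 2*0.44 + 0.1294
Step 3: Vt = 0.22 - 0.1876 + 0.88 + 0.1294
Step 4: Vt = 1.0418 V

1.0418


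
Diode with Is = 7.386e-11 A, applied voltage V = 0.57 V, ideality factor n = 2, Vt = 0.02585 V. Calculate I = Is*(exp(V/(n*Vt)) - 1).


Step 1: V/(n*Vt) = 0.57/(2*0.02585) = 11.0251
Step 2: exp(11.0251) = 6.1396e+04
Step 3: I = 7.386e-11 * (6.1396e+04 - 1) = 4.53e-06 A

4.53e-06


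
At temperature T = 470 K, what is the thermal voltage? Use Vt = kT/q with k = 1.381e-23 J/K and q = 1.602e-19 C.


Step 1: kT = 1.381e-23 * 470 = 6.4907e-21 J
Step 2: Vt = kT/q = 6.4907e-21 / 1.602e-19
Step 3: Vt = 0.04052 V

0.04052


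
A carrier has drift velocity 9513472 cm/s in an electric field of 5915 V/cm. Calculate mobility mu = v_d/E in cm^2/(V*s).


Step 1: mu = v_d / E
Step 2: mu = 9513472 / 5915
Step 3: mu = 1608.36 cm^2/(V*s)

1608.36


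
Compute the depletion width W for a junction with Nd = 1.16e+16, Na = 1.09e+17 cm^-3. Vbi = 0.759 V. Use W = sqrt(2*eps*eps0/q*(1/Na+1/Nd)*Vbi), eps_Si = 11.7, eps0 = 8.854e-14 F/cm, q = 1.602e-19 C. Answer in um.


Step 1: 1/Na + 1/Nd = 1/1.09e+17 + 1/1.16e+16 = 9.53812e-17
Step 2: 2*eps*eps0/q = 2*11.7*8.854e-14/1.602e-19 = 1.293281e+07
Step 3: W^2 = 1.293281e+07 * 9.53812e-17 * 0.759 = 9.36262e-10
Step 4: W = sqrt(9.36262e-10) = 3.060e-05 cm = 0.306 um

0.306


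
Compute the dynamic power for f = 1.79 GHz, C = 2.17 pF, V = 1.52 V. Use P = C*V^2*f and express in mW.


Step 1: V^2 = 1.52^2 = 2.3104 V^2
Step 2: P = C*V^2*f = 2.17e-12 F * 2.3104 * 1.79e9 Hz
Step 3: P = 8.97428672e-03 W
Step 4: P = 8.974 mW

8.974


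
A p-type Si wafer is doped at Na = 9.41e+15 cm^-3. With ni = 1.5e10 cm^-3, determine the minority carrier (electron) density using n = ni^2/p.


Step 1: Majority hole concentration p ≈ Na = 9.41e+15 cm^-3
Step 2: n = ni^2 / Na = (1.5e10)^2 / 9.41e+15
Step 3: n = 2.39e+04 cm^-3

2.39e+04


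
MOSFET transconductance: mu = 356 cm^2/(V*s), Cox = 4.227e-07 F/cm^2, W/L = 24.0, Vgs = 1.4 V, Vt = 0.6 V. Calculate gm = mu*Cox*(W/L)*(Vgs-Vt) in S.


Step 1: Vov = Vgs - Vt = 1.4 - 0.6 = 0.8 V
Step 2: gm = mu * Cox * (W/L) * Vov
Step 3: gm = 356 * 4.227e-07 * 24.0 * 0.8 = 2.89e-03 S

2.89e-03


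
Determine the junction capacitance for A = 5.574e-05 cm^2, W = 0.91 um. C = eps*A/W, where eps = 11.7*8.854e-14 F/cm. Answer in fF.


Step 1: eps_Si = 11.7 * 8.854e-14 = 1.035918e-12 F/cm
Step 2: W in cm = 0.91 * 1e-4 = 9.10e-05 cm
Step 3: C = 1.035918e-12 * 5.574e-05 / 9.10e-05 = 6.345282e-13 F
Step 4: C = 634.53 fF

634.53


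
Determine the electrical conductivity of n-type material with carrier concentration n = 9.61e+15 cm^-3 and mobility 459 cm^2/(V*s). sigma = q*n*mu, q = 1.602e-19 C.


Step 1: sigma = q * n * mu
Step 2: sigma = 1.602e-19 * 9.61e+15 * 459
Step 3: sigma = 7.066e-01 S/cm

7.066e-01


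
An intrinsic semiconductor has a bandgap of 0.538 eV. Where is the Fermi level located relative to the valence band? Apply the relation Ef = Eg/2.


Step 1: For an intrinsic semiconductor, the Fermi level sits at midgap.
Step 2: Ef = Eg / 2 = 0.538 / 2 = 0.269 eV

0.269


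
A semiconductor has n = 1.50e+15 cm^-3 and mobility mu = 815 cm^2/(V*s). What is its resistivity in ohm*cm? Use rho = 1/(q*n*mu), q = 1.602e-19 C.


Step 1: sigma = q * n * mu = 1.602e-19 * 1.50e+15 * 815 = 1.95845e-01 S/cm
Step 2: rho = 1 / sigma = 1 / 1.95845e-01 = 5.106 ohm*cm

5.106


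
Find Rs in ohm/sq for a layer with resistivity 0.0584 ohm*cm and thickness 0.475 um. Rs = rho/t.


Step 1: Convert thickness to cm: t = 0.475 um = 4.7500e-05 cm
Step 2: Rs = rho / t = 0.0584 / 4.7500e-05
Step 3: Rs = 1229.5 ohm/sq

1229.5


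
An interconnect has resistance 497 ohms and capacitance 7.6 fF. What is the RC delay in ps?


Step 1: tau = R * C
Step 2: tau = 497 * 7.6 fF = 497 * 7.6e-15 F
Step 3: tau = 3.7772e-12 s = 3.7772 ps

3.7772


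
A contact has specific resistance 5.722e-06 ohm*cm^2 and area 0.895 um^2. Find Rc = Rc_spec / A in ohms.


Step 1: Convert area to cm^2: 0.895 um^2 = 8.9500e-09 cm^2
Step 2: Rc = Rc_spec / A = 5.722e-06 / 8.9500e-09
Step 3: Rc = 6.39e+02 ohms

6.39e+02


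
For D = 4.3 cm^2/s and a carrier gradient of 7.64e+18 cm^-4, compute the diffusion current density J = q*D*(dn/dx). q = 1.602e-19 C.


Step 1: J = q * D * (dn/dx)
Step 2: J = 1.602e-19 * 4.3 * 7.64e+18
Step 3: J = 5.26e+00 A/cm^2

5.26e+00


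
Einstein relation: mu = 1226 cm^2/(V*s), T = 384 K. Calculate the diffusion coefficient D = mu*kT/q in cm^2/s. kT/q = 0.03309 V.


Step 1: D = mu * (kT/q)
Step 2: D = 1226 * 0.03309
Step 3: D = 40.57 cm^2/s

40.57


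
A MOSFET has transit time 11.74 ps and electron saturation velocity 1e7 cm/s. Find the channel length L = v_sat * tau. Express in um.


Step 1: tau in seconds = 11.74 ps * 1e-12 = 1.1740e-11 s
Step 2: L = v_sat * tau = 1e7 * 1.1740e-11 = 1.1740e-04 cm
Step 3: L in um = 1.1740e-04 * 1e4 = 1.174 um

1.174


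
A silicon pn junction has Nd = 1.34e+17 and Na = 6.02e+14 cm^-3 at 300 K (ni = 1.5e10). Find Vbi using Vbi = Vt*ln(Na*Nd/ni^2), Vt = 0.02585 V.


Step 1: Compute Na*Nd/ni^2 = 6.02e+14 * 1.34e+17 / (1.5e10)^2 = 3.5852e+11
Step 2: ln(3.5852e+11) = 26.6053
Step 3: Vbi = 0.02585 * 26.6053 = 0.688 V

0.688


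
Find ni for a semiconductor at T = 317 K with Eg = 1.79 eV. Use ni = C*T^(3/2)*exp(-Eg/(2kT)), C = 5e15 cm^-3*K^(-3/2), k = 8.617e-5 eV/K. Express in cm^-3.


Step 1: Compute kT = 8.617e-5 * 317 = 0.02731589 eV
Step 2: Exponent = -Eg/(2kT) = -1.79/(2*0.02731589) = -32.76481
Step 3: T^(3/2) = 317^1.5 = 5644.02
Step 4: ni = 5e15 * 5644.02 * exp(-32.76481) = 1.66e+05 cm^-3

1.66e+05


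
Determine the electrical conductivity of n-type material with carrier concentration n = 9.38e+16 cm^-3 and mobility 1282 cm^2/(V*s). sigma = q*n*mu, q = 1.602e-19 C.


Step 1: sigma = q * n * mu
Step 2: sigma = 1.602e-19 * 9.38e+16 * 1282
Step 3: sigma = 1.926e+01 S/cm

1.926e+01


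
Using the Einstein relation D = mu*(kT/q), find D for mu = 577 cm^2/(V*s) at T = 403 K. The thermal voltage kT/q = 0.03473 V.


Step 1: D = mu * (kT/q)
Step 2: D = 577 * 0.03473
Step 3: D = 20.04 cm^2/s

20.04


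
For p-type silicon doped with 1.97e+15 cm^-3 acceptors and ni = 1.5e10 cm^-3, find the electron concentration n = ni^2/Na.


Step 1: Majority hole concentration p ≈ Na = 1.97e+15 cm^-3
Step 2: n = ni^2 / Na = (1.5e10)^2 / 1.97e+15
Step 3: n = 1.14e+05 cm^-3

1.14e+05


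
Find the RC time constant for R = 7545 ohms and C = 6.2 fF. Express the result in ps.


Step 1: tau = R * C
Step 2: tau = 7545 * 6.2 fF = 7545 * 6.2e-15 F
Step 3: tau = 4.6779e-11 s = 46.779 ps

46.779


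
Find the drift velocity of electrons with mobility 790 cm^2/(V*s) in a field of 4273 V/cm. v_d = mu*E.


Step 1: v_d = mu * E
Step 2: v_d = 790 * 4273 = 3375670
Step 3: v_d = 3.38e+06 cm/s

3.38e+06


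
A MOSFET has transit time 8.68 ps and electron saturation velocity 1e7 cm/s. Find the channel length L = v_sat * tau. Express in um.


Step 1: tau in seconds = 8.68 ps * 1e-12 = 8.6800e-12 s
Step 2: L = v_sat * tau = 1e7 * 8.6800e-12 = 8.6800e-05 cm
Step 3: L in um = 8.6800e-05 * 1e4 = 0.868 um

0.868


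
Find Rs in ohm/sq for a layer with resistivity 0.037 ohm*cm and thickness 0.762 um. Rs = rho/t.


Step 1: Convert thickness to cm: t = 0.762 um = 7.6200e-05 cm
Step 2: Rs = rho / t = 0.037 / 7.6200e-05
Step 3: Rs = 485.6 ohm/sq

485.6


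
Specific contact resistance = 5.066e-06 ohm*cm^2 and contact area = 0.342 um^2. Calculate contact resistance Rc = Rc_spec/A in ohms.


Step 1: Convert area to cm^2: 0.342 um^2 = 3.4200e-09 cm^2
Step 2: Rc = Rc_spec / A = 5.066e-06 / 3.4200e-09
Step 3: Rc = 1.48e+03 ohms

1.48e+03


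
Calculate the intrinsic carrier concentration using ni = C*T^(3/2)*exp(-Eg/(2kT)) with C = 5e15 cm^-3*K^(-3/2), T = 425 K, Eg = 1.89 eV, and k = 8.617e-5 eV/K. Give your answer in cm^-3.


Step 1: Compute kT = 8.617e-5 * 425 = 0.03662225 eV
Step 2: Exponent = -Eg/(2kT) = -1.89/(2*0.03662225) = -25.80399
Step 3: T^(3/2) = 425^1.5 = 8761.60
Step 4: ni = 5e15 * 8761.60 * exp(-25.80399) = 2.72e+08 cm^-3

2.72e+08


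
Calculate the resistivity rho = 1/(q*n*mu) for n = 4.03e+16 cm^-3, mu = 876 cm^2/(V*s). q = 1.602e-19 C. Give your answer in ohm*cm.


Step 1: sigma = q * n * mu = 1.602e-19 * 4.03e+16 * 876 = 5.65551e+00 S/cm
Step 2: rho = 1 / sigma = 1 / 5.65551e+00 = 0.1768 ohm*cm

0.1768


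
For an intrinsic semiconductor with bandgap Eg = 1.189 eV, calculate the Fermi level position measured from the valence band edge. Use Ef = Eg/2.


Step 1: For an intrinsic semiconductor, the Fermi level sits at midgap.
Step 2: Ef = Eg / 2 = 1.189 / 2 = 0.5945 eV

0.5945


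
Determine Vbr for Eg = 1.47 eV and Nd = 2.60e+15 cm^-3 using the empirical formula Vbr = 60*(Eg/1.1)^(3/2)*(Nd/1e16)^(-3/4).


Step 1: Eg/1.1 = 1.47/1.1 = 1.336364
Step 2: (Eg/1.1)^1.5 = 1.336364^1.5 = 1.544853
Step 3: (Nd/1e16)^(-0.75) = (0.26)^(-0.75) = 2.746439
Step 4: Vbr = 60 * 1.544853 * 2.746439 = 254.6 V

254.6


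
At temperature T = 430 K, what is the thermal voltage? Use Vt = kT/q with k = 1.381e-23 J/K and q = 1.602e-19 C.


Step 1: kT = 1.381e-23 * 430 = 5.9383e-21 J
Step 2: Vt = kT/q = 5.9383e-21 / 1.602e-19
Step 3: Vt = 0.03707 V

0.03707


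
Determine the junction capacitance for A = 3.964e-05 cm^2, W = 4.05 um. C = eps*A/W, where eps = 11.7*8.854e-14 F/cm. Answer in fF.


Step 1: eps_Si = 11.7 * 8.854e-14 = 1.035918e-12 F/cm
Step 2: W in cm = 4.05 * 1e-4 = 4.05e-04 cm
Step 3: C = 1.035918e-12 * 3.964e-05 / 4.05e-04 = 1.013921e-13 F
Step 4: C = 101.39 fF

101.39


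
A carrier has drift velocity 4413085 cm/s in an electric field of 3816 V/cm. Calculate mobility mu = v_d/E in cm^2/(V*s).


Step 1: mu = v_d / E
Step 2: mu = 4413085 / 3816
Step 3: mu = 1156.47 cm^2/(V*s)

1156.47


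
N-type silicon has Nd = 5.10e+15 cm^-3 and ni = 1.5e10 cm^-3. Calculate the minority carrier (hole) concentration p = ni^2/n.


Step 1: Since Nd >> ni, n ≈ Nd = 5.10e+15 cm^-3
Step 2: p = ni^2 / n = (1.5e10)^2 / 5.10e+15
Step 3: p = 2.25e20 / 5.10e+15 = 4.41e+04 cm^-3

4.41e+04


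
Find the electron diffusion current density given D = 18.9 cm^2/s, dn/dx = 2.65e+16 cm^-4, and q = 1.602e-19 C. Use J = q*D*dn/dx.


Step 1: J = q * D * (dn/dx)
Step 2: J = 1.602e-19 * 18.9 * 2.65e+16
Step 3: J = 8.02e-02 A/cm^2

8.02e-02


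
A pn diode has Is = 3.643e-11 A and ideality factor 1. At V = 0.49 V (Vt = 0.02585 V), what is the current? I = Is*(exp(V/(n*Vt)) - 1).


Step 1: V/(n*Vt) = 0.49/(1*0.02585) = 18.9555
Step 2: exp(18.9555) = 1.7071e+08
Step 3: I = 3.643e-11 * (1.7071e+08 - 1) = 6.22e-03 A

6.22e-03


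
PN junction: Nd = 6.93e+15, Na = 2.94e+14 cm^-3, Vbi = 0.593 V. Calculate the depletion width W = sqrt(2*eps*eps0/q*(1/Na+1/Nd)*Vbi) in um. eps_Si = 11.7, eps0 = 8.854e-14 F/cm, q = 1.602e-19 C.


Step 1: 1/Na + 1/Nd = 1/2.94e+14 + 1/6.93e+15 = 3.54566e-15
Step 2: 2*eps*eps0/q = 2*11.7*8.854e-14/1.602e-19 = 1.293281e+07
Step 3: W^2 = 1.293281e+07 * 3.54566e-15 * 0.593 = 2.71922e-08
Step 4: W = sqrt(2.71922e-08) = 1.649e-04 cm = 1.649 um

1.649


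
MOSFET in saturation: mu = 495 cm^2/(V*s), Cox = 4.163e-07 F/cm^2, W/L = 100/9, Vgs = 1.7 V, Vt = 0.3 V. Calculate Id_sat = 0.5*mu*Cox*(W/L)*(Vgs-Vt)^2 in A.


Step 1: Overdrive voltage Vov = Vgs - Vt = 1.7 - 0.3 = 1.4 V
Step 2: W/L = 100/9 = 11.1111
Step 3: Id = 0.5 * 495 * 4.163e-07 * 11.1111 * 1.4^2
Step 4: Id = 2.24e-03 A

2.24e-03


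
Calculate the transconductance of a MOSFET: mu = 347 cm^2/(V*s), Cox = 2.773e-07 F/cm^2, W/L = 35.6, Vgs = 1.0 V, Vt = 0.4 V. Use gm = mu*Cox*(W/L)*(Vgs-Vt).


Step 1: Vov = Vgs - Vt = 1.0 - 0.4 = 0.6 V
Step 2: gm = mu * Cox * (W/L) * Vov
Step 3: gm = 347 * 2.773e-07 * 35.6 * 0.6 = 2.06e-03 S

2.06e-03


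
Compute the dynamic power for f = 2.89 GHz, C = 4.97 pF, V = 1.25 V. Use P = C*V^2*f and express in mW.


Step 1: V^2 = 1.25^2 = 1.5625 V^2
Step 2: P = C*V^2*f = 4.97e-12 F * 1.5625 * 2.89e9 Hz
Step 3: P = 2.244265625e-02 W
Step 4: P = 22.443 mW

22.443


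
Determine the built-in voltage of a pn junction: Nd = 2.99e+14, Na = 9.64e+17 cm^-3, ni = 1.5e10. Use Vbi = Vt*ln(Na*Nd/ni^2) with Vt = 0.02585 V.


Step 1: Compute Na*Nd/ni^2 = 9.64e+17 * 2.99e+14 / (1.5e10)^2 = 1.2810e+12
Step 2: ln(1.2810e+12) = 27.8787
Step 3: Vbi = 0.02585 * 27.8787 = 0.721 V

0.721


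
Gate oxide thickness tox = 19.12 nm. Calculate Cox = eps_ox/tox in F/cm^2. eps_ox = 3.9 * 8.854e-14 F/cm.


Step 1: eps_ox = 3.9 * 8.854e-14 = 3.45306e-13 F/cm
Step 2: tox in cm = 19.12 nm * 1e-7 = 1.9120e-06 cm
Step 3: Cox = 3.45306e-13 / 1.9120e-06 = 1.81e-07 F/cm^2

1.81e-07


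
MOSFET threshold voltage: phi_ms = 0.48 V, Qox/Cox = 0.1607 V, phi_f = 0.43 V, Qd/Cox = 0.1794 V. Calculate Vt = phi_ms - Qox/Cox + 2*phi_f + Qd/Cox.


Step 1: Vt = phi_ms - Qox/Cox + 2*phi_f + Qd/Cox
Step 2: Vt = 0.48 - 0.1607 + 2*0.43 + 0.1794
Step 3: Vt = 0.48 - 0.1607 + 0.86 + 0.1794
Step 4: Vt = 1.3587 V

1.3587


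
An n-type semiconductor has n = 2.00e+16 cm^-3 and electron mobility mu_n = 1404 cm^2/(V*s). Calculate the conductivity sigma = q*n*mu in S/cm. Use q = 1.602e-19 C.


Step 1: sigma = q * n * mu
Step 2: sigma = 1.602e-19 * 2.00e+16 * 1404
Step 3: sigma = 4.498e+00 S/cm

4.498e+00


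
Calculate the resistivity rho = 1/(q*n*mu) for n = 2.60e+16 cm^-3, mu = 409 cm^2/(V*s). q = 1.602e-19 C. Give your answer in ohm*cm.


Step 1: sigma = q * n * mu = 1.602e-19 * 2.60e+16 * 409 = 1.70357e+00 S/cm
Step 2: rho = 1 / sigma = 1 / 1.70357e+00 = 0.587 ohm*cm

0.587


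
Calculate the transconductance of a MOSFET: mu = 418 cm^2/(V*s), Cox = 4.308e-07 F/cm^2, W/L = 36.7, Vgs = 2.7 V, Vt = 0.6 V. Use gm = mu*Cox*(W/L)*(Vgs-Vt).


Step 1: Vov = Vgs - Vt = 2.7 - 0.6 = 2.1 V
Step 2: gm = mu * Cox * (W/L) * Vov
Step 3: gm = 418 * 4.308e-07 * 36.7 * 2.1 = 1.39e-02 S

1.39e-02


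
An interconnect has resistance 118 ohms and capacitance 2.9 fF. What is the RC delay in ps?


Step 1: tau = R * C
Step 2: tau = 118 * 2.9 fF = 118 * 2.9e-15 F
Step 3: tau = 3.422e-13 s = 0.3422 ps

0.3422


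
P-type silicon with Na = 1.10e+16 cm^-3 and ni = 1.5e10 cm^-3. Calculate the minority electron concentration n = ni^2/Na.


Step 1: Majority hole concentration p ≈ Na = 1.10e+16 cm^-3
Step 2: n = ni^2 / Na = (1.5e10)^2 / 1.10e+16
Step 3: n = 2.05e+04 cm^-3

2.05e+04


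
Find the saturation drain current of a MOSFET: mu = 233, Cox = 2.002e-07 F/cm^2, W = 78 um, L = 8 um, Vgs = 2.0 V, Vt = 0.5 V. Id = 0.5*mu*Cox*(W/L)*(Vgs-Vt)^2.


Step 1: Overdrive voltage Vov = Vgs - Vt = 2.0 - 0.5 = 1.5 V
Step 2: W/L = 78/8 = 9.75
Step 3: Id = 0.5 * 233 * 2.002e-07 * 9.75 * 1.5^2
Step 4: Id = 5.12e-04 A

5.12e-04


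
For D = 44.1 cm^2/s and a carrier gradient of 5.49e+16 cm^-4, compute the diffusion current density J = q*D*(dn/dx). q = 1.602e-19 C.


Step 1: J = q * D * (dn/dx)
Step 2: J = 1.602e-19 * 44.1 * 5.49e+16
Step 3: J = 3.88e-01 A/cm^2

3.88e-01


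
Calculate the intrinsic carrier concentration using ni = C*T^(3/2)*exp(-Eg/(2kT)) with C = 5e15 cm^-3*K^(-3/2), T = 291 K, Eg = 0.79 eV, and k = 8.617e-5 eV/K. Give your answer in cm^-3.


Step 1: Compute kT = 8.617e-5 * 291 = 0.02507547 eV
Step 2: Exponent = -Eg/(2kT) = -0.79/(2*0.02507547) = -15.75245
Step 3: T^(3/2) = 291^1.5 = 4964.09
Step 4: ni = 5e15 * 4964.09 * exp(-15.75245) = 3.58e+12 cm^-3

3.58e+12


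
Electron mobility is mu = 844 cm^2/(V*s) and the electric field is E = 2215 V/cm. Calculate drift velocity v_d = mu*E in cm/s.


Step 1: v_d = mu * E
Step 2: v_d = 844 * 2215 = 1869460
Step 3: v_d = 1.87e+06 cm/s

1.87e+06


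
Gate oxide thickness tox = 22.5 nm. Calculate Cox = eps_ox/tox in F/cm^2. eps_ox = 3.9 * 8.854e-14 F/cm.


Step 1: eps_ox = 3.9 * 8.854e-14 = 3.45306e-13 F/cm
Step 2: tox in cm = 22.5 nm * 1e-7 = 2.2500e-06 cm
Step 3: Cox = 3.45306e-13 / 2.2500e-06 = 1.53e-07 F/cm^2

1.53e-07


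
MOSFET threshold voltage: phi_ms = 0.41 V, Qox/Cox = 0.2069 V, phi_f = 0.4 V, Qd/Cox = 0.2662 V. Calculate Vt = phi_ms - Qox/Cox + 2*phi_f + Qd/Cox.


Step 1: Vt = phi_ms - Qox/Cox + 2*phi_f + Qd/Cox
Step 2: Vt = 0.41 - 0.2069 + 2*0.4 + 0.2662
Step 3: Vt = 0.41 - 0.2069 + 0.8 + 0.2662
Step 4: Vt = 1.2693 V

1.2693


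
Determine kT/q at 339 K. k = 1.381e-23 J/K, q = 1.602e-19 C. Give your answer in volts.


Step 1: kT = 1.381e-23 * 339 = 4.68159e-21 J
Step 2: Vt = kT/q = 4.68159e-21 / 1.602e-19
Step 3: Vt = 0.02922 V

0.02922


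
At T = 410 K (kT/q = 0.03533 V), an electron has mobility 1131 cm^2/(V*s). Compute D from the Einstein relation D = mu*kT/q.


Step 1: D = mu * (kT/q)
Step 2: D = 1131 * 0.03533
Step 3: D = 39.96 cm^2/s

39.96


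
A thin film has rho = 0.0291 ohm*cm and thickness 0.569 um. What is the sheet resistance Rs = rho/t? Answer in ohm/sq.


Step 1: Convert thickness to cm: t = 0.569 um = 5.6900e-05 cm
Step 2: Rs = rho / t = 0.0291 / 5.6900e-05
Step 3: Rs = 511.4 ohm/sq

511.4


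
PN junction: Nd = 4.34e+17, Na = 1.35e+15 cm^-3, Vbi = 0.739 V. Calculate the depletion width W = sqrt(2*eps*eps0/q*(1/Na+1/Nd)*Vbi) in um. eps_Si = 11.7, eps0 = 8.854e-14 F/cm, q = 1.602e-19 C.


Step 1: 1/Na + 1/Nd = 1/1.35e+15 + 1/4.34e+17 = 7.43045e-16
Step 2: 2*eps*eps0/q = 2*11.7*8.854e-14/1.602e-19 = 1.293281e+07
Step 3: W^2 = 1.293281e+07 * 7.43045e-16 * 0.739 = 7.10154e-09
Step 4: W = sqrt(7.10154e-09) = 8.427e-05 cm = 0.8427 um

0.8427


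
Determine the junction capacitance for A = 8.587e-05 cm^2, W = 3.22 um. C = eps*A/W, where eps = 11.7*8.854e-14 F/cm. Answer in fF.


Step 1: eps_Si = 11.7 * 8.854e-14 = 1.035918e-12 F/cm
Step 2: W in cm = 3.22 * 1e-4 = 3.22e-04 cm
Step 3: C = 1.035918e-12 * 8.587e-05 / 3.22e-04 = 2.762555e-13 F
Step 4: C = 276.26 fF

276.26


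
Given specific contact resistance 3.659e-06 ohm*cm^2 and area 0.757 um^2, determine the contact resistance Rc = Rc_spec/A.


Step 1: Convert area to cm^2: 0.757 um^2 = 7.5700e-09 cm^2
Step 2: Rc = Rc_spec / A = 3.659e-06 / 7.5700e-09
Step 3: Rc = 4.83e+02 ohms

4.83e+02


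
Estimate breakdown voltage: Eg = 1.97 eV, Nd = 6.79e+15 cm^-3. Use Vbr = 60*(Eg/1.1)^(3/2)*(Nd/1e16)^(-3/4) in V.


Step 1: Eg/1.1 = 1.97/1.1 = 1.790909
Step 2: (Eg/1.1)^1.5 = 1.790909^1.5 = 2.396681
Step 3: (Nd/1e16)^(-0.75) = (0.679)^(-0.75) = 1.336896
Step 4: Vbr = 60 * 2.396681 * 1.336896 = 192.2 V

192.2


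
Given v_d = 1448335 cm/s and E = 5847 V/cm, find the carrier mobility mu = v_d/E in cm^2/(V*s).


Step 1: mu = v_d / E
Step 2: mu = 1448335 / 5847
Step 3: mu = 247.71 cm^2/(V*s)

247.71


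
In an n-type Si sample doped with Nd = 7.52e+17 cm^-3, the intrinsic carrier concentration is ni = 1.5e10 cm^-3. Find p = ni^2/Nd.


Step 1: Since Nd >> ni, n ≈ Nd = 7.52e+17 cm^-3
Step 2: p = ni^2 / n = (1.5e10)^2 / 7.52e+17
Step 3: p = 2.25e20 / 7.52e+17 = 2.99e+02 cm^-3

2.99e+02


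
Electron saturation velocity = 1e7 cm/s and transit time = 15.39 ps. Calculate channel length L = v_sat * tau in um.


Step 1: tau in seconds = 15.39 ps * 1e-12 = 1.5390e-11 s
Step 2: L = v_sat * tau = 1e7 * 1.5390e-11 = 1.5390e-04 cm
Step 3: L in um = 1.5390e-04 * 1e4 = 1.539 um

1.539


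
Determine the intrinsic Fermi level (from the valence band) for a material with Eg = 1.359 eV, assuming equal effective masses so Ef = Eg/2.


Step 1: For an intrinsic semiconductor, the Fermi level sits at midgap.
Step 2: Ef = Eg / 2 = 1.359 / 2 = 0.6795 eV

0.6795


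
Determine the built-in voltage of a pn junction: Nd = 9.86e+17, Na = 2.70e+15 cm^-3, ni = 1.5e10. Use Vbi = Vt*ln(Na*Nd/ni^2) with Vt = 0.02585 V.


Step 1: Compute Na*Nd/ni^2 = 2.70e+15 * 9.86e+17 / (1.5e10)^2 = 1.1832e+13
Step 2: ln(1.1832e+13) = 30.1018
Step 3: Vbi = 0.02585 * 30.1018 = 0.778 V

0.778


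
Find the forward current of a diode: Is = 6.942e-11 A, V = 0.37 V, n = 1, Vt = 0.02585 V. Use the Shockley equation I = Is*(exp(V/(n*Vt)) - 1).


Step 1: V/(n*Vt) = 0.37/(1*0.02585) = 14.3133
Step 2: exp(14.3133) = 1.6451e+06
Step 3: I = 6.942e-11 * (1.6451e+06 - 1) = 1.14e-04 A

1.14e-04


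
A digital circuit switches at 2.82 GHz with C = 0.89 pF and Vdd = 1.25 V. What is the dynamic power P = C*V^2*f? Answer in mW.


Step 1: V^2 = 1.25^2 = 1.5625 V^2
Step 2: P = C*V^2*f = 0.89e-12 F * 1.5625 * 2.82e9 Hz
Step 3: P = 3.9215625e-03 W
Step 4: P = 3.922 mW

3.922


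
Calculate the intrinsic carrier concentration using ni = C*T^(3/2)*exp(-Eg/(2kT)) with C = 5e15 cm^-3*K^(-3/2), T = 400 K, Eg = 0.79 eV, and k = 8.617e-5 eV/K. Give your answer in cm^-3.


Step 1: Compute kT = 8.617e-5 * 400 = 0.034468 eV
Step 2: Exponent = -Eg/(2kT) = -0.79/(2*0.034468) = -11.45990
Step 3: T^(3/2) = 400^1.5 = 8000.00
Step 4: ni = 5e15 * 8000.00 * exp(-11.45990) = 4.22e+14 cm^-3

4.22e+14


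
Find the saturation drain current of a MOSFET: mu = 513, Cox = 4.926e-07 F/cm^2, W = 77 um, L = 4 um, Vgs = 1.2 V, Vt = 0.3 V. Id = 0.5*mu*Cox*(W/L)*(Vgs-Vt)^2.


Step 1: Overdrive voltage Vov = Vgs - Vt = 1.2 - 0.3 = 0.9 V
Step 2: W/L = 77/4 = 19.25
Step 3: Id = 0.5 * 513 * 4.926e-07 * 19.25 * 0.9^2
Step 4: Id = 1.97e-03 A

1.97e-03


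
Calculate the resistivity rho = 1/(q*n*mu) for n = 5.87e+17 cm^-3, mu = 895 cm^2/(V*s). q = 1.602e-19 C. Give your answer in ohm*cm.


Step 1: sigma = q * n * mu = 1.602e-19 * 5.87e+17 * 895 = 8.41635e+01 S/cm
Step 2: rho = 1 / sigma = 1 / 8.41635e+01 = 0.01188 ohm*cm

0.01188


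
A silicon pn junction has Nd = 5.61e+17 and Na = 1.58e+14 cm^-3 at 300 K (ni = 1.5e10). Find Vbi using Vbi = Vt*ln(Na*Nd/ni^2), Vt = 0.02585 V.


Step 1: Compute Na*Nd/ni^2 = 1.58e+14 * 5.61e+17 / (1.5e10)^2 = 3.9395e+11
Step 2: ln(3.9395e+11) = 26.6995
Step 3: Vbi = 0.02585 * 26.6995 = 0.69 V

0.69
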